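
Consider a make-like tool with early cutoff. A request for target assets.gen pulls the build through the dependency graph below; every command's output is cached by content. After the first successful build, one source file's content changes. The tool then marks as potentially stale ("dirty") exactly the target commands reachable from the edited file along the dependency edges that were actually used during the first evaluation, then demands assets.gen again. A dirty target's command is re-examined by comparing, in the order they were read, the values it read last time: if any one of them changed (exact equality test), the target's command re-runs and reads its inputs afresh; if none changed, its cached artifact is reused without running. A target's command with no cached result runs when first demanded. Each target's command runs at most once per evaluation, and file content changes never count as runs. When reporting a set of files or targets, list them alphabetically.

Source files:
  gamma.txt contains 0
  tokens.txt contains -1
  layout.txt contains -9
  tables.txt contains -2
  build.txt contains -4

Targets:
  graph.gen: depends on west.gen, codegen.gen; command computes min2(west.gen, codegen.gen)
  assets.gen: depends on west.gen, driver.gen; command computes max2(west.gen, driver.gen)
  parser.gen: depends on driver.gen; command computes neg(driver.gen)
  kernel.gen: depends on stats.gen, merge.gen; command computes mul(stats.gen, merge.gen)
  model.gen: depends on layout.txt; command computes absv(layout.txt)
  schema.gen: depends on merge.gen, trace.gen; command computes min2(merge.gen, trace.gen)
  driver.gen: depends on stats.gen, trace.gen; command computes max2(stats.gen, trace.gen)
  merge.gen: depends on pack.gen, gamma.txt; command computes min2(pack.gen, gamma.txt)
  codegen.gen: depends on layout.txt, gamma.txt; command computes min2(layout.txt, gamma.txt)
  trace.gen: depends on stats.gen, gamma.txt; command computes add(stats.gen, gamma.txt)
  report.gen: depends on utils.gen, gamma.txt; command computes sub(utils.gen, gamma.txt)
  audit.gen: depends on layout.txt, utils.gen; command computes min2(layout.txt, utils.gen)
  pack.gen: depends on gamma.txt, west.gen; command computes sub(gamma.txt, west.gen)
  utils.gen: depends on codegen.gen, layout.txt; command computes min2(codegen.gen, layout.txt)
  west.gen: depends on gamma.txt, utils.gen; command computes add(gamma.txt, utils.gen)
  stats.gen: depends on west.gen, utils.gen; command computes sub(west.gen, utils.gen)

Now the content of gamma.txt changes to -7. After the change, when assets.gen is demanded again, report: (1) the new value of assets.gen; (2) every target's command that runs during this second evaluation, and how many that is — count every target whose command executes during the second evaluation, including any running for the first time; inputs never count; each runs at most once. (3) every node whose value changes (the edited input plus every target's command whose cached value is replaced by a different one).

Demanding assets.gen again yields -7.
6 target commands run: assets.gen, codegen.gen, driver.gen, stats.gen, trace.gen, west.gen.
The nodes whose values change: assets.gen, driver.gen, gamma.txt, stats.gen, trace.gen, west.gen.
Note where the cutoff bites: utils.gen is checked, finds nothing changed, and keeps its cache.

First demand of the output computes:
  codegen.gen = min2(-9, 0) = -9
  utils.gen = min2(-9, -9) = -9
  west.gen = add(0, -9) = -9
  stats.gen = sub(-9, -9) = 0
  trace.gen = add(0, 0) = 0
  driver.gen = max2(0, 0) = 0
  assets.gen = max2(-9, 0) = 0

After the edit, cleaning proceeds:
  codegen.gen: a read changed (gamma.txt 0->-7) — executes, giving -9 — identical to its old value.
  utils.gen: dirty, but its reads are unchanged (codegen.gen unchanged, layout.txt unchanged); cached -9 stands.
  west.gen: a read changed (gamma.txt 0->-7) — executes, giving -16.
  stats.gen: a read changed (west.gen -9->-16) — executes, giving -7.
  trace.gen: a read changed (stats.gen 0->-7; gamma.txt 0->-7) — executes, giving -14.
  driver.gen: a read changed (stats.gen 0->-7; trace.gen 0->-14) — executes, giving -7.
  assets.gen: a read changed (west.gen -9->-16; driver.gen 0->-7) — executes, giving -7.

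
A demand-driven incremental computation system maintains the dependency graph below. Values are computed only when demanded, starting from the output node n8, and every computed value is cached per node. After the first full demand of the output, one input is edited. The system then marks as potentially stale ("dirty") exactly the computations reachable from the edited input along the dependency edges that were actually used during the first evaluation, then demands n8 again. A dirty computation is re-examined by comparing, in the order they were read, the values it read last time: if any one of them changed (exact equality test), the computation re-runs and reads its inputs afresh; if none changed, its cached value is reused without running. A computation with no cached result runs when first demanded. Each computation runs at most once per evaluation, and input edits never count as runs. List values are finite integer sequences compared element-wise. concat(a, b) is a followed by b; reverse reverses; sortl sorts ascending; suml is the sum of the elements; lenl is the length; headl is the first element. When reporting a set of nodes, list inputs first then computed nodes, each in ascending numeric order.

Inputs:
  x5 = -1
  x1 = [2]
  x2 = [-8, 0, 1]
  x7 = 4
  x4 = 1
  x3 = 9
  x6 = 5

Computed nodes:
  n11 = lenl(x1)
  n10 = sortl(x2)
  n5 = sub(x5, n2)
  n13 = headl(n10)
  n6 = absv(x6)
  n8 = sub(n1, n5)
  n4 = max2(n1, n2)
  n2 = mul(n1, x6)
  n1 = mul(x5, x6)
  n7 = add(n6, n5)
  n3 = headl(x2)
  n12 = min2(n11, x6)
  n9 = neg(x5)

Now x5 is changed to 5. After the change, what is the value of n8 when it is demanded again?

First evaluation (everything demanded from the output):
  n1 = mul(-1, 5) = -5
  n2 = mul(-5, 5) = -25
  n5 = sub(-1, -25) = 24
  n8 = sub(-5, 24) = -29

Propagation after the edit:
  n1: runs — x5 -1->5; result 25.
  n2: runs — n1 -5->25; result 125.
  n5: runs — x5 -1->5; n2 -25->125; result -120.
  n8: runs — n1 -5->25; n5 24->-120; result 145.

New value of n8: 145.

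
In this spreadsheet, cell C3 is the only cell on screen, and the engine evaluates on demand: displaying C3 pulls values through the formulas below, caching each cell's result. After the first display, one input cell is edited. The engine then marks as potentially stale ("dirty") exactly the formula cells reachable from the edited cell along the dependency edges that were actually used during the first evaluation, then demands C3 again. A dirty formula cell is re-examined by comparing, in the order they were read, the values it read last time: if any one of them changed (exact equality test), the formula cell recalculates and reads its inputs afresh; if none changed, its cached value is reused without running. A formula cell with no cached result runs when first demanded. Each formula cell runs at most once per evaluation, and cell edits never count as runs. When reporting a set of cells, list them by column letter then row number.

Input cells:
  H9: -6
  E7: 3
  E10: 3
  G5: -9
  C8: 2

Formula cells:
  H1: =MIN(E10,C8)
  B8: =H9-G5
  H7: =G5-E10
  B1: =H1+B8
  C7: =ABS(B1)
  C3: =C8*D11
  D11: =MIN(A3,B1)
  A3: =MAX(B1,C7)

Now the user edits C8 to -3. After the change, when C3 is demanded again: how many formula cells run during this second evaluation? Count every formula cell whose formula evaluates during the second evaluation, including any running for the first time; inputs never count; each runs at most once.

Initial pass — values computed on the first demand:
  B8 = -6 - -9 = 3
  H1 = MIN(3, 2) = 2
  B1 = 2 + 3 = 5
  C7 = ABS(5) = 5
  A3 = MAX(5, 5) = 5
  D11 = MIN(5, 5) = 5
  C3 = 2 * 5 = 10

Second demand — change propagation:
  H1: re-runs because C8 2->-3; new result -3.
  B1: re-runs because H1 2->-3; new result 0.
  C7: re-runs because B1 5->0; new result 0.
  A3: re-runs because B1 5->0; C7 5->0; new result 0.
  D11: re-runs because A3 5->0; B1 5->0; new result 0.
  C3: re-runs because C8 2->-3; D11 5->0; new result 0.

Run set: A3, B1, C3, C7, D11, H1 (6 run).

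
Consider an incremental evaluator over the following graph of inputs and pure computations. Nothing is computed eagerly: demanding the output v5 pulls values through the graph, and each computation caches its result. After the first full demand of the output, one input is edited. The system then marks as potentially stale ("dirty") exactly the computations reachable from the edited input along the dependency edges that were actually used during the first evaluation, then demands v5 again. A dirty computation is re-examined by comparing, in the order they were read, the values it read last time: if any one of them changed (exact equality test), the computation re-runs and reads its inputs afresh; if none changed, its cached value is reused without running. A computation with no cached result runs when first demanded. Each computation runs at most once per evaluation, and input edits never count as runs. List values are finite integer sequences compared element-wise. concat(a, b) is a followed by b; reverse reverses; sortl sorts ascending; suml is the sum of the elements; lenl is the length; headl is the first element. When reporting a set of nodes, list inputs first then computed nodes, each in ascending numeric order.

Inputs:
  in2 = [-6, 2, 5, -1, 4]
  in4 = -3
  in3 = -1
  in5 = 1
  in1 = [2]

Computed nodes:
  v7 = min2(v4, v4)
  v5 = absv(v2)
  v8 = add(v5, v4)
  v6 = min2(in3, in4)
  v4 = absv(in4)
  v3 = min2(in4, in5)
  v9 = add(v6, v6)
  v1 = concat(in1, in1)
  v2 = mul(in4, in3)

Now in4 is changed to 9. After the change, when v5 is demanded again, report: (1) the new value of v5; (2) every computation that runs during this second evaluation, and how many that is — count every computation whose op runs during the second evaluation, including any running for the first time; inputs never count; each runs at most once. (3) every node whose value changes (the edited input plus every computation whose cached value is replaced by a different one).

Initial pass — values computed on the first demand:
  v2 = mul(-3, -1) = 3
  v5 = absv(3) = 3

Second demand — change propagation:
  v2: re-runs because in4 -3->9; new result -9.
  v5: re-runs because v2 3->-9; new result 9.

v5 now evaluates to 9.
Run set: v2, v5 (2 run).
Changed values: in4, v2, v5.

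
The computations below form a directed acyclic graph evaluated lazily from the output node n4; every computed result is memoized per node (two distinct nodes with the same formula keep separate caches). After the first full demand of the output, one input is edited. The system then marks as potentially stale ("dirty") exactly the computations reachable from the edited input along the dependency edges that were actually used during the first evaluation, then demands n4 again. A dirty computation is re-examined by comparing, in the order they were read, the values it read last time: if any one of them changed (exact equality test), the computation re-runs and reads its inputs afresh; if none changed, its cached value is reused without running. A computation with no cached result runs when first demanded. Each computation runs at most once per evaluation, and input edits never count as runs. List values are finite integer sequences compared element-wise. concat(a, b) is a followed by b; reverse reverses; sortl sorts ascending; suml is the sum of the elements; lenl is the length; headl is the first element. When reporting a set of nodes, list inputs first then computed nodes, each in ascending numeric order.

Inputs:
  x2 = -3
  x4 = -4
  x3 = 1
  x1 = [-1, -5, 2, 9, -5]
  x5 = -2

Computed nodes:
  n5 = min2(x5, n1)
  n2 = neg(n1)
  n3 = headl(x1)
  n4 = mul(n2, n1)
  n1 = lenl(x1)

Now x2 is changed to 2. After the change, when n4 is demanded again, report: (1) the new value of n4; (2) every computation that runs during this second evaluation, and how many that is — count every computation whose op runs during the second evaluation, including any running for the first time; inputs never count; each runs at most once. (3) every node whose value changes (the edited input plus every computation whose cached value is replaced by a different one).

First demand of the output computes:
  n1 = lenl([-1, -5, 2, 9, -5]) = 5
  n2 = neg(5) = -5
  n4 = mul(-5, 5) = -25

After the edit, cleaning proceeds:
  no node depends on x2 at all; the second demand re-runs nothing.

Note the shortcut — nothing in the graph depends on x2 at all, so no recomputation happens.

Demanding n4 again yields -25.
0 computations run: none.
The nodes whose values change: x2.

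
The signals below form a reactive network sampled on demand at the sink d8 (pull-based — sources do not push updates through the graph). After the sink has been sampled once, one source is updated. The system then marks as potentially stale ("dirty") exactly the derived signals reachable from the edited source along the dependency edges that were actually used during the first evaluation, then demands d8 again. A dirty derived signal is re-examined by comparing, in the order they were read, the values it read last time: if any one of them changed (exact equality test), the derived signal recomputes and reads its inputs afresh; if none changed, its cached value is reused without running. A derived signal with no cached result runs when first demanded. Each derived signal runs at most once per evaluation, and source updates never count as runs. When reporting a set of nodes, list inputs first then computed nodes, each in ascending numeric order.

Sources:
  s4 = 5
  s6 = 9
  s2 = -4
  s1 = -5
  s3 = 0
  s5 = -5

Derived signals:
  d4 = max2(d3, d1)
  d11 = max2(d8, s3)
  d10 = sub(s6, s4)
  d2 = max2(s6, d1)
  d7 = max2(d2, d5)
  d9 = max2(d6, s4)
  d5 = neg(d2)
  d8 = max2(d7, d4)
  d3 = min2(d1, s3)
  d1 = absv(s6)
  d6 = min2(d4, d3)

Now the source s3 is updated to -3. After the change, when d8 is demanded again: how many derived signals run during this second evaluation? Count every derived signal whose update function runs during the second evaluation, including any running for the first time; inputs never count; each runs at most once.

Run set: d3, d4 (2 run).
The important point: d4 recomputes to an identical value, and the output ends up unchanged.

Initial pass — values computed on the first demand:
  d1 = absv(9) = 9
  d2 = max2(9, 9) = 9
  d3 = min2(9, 0) = 0
  d4 = max2(0, 9) = 9
  d5 = neg(9) = -9
  d7 = max2(9, -9) = 9
  d8 = max2(9, 9) = 9

Second demand — change propagation:
  d3: re-runs because s3 0->-3; new result -3.
  d4: re-runs because d3 0->-3; new result 9 (unchanged).
  d8: re-examined; everything it read last time is the same (d7 unchanged, d4 unchanged) — cache 9 kept, no run.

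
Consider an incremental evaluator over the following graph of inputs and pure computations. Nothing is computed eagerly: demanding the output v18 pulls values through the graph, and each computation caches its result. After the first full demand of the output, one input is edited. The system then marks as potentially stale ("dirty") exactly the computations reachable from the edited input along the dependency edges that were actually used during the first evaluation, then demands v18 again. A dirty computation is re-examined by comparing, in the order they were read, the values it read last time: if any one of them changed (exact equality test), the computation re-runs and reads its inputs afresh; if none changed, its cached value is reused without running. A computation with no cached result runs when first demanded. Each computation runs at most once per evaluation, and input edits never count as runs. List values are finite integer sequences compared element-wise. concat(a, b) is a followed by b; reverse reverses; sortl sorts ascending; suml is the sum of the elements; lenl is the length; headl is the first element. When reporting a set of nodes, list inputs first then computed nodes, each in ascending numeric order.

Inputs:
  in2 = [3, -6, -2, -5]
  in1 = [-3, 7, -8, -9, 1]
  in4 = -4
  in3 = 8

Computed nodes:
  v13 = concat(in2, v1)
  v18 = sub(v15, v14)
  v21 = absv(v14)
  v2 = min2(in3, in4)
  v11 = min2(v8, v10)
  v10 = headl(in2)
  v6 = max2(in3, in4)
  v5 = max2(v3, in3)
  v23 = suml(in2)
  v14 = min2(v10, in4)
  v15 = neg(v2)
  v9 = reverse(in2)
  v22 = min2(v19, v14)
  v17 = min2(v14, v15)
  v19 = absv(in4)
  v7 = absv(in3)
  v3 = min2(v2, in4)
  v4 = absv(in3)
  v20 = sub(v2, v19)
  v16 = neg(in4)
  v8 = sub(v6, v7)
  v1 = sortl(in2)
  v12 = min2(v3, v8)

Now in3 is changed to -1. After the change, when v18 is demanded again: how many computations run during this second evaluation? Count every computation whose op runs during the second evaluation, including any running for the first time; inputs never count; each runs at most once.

Run set: v2 (1 run).
The important point: v2 recomputes to an identical value, and the output ends up unchanged.

Initial pass — values computed on the first demand:
  v2 = min2(8, -4) = -4
  v10 = headl([3, -6, -2, -5]) = 3
  v14 = min2(3, -4) = -4
  v15 = neg(-4) = 4
  v18 = sub(4, -4) = 8

Second demand — change propagation:
  v2: re-runs because in3 8->-1; new result -4 (unchanged).
  v15: re-examined; everything it read last time is the same (v2 unchanged) — cache 4 kept, no run.
  v18: re-examined; everything it read last time is the same (v15 unchanged, v14 unchanged) — cache 8 kept, no run.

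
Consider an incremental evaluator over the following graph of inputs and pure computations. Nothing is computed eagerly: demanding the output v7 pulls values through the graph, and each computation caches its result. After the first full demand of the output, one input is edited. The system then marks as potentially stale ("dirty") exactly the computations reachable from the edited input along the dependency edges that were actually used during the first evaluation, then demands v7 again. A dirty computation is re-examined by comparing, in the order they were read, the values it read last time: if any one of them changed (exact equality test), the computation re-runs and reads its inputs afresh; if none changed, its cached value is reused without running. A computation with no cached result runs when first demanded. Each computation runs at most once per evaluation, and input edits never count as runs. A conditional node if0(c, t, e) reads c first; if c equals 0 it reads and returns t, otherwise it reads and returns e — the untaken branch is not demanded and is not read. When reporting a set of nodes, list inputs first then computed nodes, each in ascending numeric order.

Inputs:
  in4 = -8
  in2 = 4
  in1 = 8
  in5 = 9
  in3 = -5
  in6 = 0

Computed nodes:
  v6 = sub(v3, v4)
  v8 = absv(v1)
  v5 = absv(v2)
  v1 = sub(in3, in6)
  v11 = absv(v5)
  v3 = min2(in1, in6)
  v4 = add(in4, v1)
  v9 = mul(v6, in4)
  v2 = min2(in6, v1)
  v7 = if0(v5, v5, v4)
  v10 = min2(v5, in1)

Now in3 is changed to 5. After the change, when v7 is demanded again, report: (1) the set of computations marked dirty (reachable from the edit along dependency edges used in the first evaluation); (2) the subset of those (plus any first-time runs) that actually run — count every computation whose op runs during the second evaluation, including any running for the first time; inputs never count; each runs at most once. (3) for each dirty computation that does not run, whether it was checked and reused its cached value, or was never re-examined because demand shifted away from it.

Initial pass — values computed on the first demand:
  v1 = sub(-5, 0) = -5
  v2 = min2(0, -5) = -5
  v4 = add(-8, -5) = -13
  v5 = absv(-5) = 5
  v7 = if0(v5=5 -> else branch v4) = -13

Second demand — change propagation:
  v1: re-runs because in3 -5->5; new result 5.
  v2: re-runs because v1 -5->5; new result 0.
  v4: dirty yet unreached — the second evaluation never asks for it.
  v5: re-runs because v2 -5->0; new result 0.
  v7: re-runs because v5 5->0; new result 0.

The important point: the flipped condition redirects demand; v4 is left stale, never re-checked.

Dirty set: v1, v2, v4, v5, v7.
Run set: v1, v2, v5, v7 (4 run).
Left stale — demand moved off them: v4.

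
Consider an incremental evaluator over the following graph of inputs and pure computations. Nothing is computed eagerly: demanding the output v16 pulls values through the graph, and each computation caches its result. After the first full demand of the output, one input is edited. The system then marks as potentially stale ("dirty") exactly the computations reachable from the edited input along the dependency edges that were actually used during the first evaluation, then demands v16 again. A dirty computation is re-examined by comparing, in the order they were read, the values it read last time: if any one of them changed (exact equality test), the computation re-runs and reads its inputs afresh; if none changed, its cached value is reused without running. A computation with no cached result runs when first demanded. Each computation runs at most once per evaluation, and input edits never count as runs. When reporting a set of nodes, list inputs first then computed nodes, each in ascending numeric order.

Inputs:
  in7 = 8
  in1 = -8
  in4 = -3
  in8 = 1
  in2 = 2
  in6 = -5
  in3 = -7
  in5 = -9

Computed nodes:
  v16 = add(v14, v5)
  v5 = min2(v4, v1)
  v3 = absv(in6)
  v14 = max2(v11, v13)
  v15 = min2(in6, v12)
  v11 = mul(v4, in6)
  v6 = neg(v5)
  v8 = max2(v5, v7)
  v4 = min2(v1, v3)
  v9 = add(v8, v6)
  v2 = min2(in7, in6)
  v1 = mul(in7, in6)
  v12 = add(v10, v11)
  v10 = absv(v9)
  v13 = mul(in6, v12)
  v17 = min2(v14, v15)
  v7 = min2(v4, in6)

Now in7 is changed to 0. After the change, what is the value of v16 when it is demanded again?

v16 now evaluates to 0.
The important point: at v10 every value read last time is unchanged, so the dirty flag clears without a run.

Initial pass — values computed on the first demand:
  v1 = mul(8, -5) = -40
  v3 = absv(-5) = 5
  v4 = min2(-40, 5) = -40
  v5 = min2(-40, -40) = -40
  v6 = neg(-40) = 40
  v7 = min2(-40, -5) = -40
  v8 = max2(-40, -40) = -40
  v9 = add(-40, 40) = 0
  v10 = absv(0) = 0
  v11 = mul(-40, -5) = 200
  v12 = add(0, 200) = 200
  v13 = mul(-5, 200) = -1000
  v14 = max2(200, -1000) = 200
  v16 = add(200, -40) = 160

Second demand — change propagation:
  v1: re-runs because in7 8->0; new result 0.
  v4: re-runs because v1 -40->0; new result 0.
  v5: re-runs because v4 -40->0; v1 -40->0; new result 0.
  v6: re-runs because v5 -40->0; new result 0.
  v7: re-runs because v4 -40->0; new result -5.
  v8: re-runs because v5 -40->0; v7 -40->-5; new result 0.
  v9: re-runs because v8 -40->0; v6 40->0; new result 0 (unchanged).
  v10: re-examined; everything it read last time is the same (v9 unchanged) — cache 0 kept, no run.
  v11: re-runs because v4 -40->0; new result 0.
  v12: re-runs because v11 200->0; new result 0.
  v13: re-runs because v12 200->0; new result 0.
  v14: re-runs because v11 200->0; v13 -1000->0; new result 0.
  v16: re-runs because v14 200->0; v5 -40->0; new result 0.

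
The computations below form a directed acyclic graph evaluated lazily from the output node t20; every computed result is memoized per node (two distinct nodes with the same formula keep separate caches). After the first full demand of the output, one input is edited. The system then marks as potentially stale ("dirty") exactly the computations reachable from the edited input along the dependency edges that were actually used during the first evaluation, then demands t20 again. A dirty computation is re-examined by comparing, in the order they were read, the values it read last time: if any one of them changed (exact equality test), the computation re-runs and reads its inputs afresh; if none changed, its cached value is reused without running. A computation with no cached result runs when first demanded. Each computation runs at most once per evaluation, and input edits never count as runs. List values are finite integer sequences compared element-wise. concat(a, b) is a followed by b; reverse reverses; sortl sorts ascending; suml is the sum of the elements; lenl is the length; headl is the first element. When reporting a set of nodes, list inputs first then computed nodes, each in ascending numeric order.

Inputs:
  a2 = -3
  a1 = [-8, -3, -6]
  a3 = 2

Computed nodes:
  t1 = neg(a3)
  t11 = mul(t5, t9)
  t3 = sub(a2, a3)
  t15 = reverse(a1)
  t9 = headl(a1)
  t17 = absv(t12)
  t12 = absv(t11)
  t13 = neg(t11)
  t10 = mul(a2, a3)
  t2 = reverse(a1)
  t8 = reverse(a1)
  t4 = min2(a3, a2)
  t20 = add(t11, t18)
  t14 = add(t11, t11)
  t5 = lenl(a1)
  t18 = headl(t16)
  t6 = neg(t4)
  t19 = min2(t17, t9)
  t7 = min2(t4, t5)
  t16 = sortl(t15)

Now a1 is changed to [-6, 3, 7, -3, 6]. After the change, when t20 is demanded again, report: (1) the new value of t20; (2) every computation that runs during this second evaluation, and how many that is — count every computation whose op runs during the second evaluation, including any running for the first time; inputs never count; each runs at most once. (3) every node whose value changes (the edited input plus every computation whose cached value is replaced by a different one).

Demanding t20 again yields -36.
7 computations run: t5, t9, t11, t15, t16, t18, t20.
The nodes whose values change: a1, t5, t9, t11, t15, t16, t18, t20.

First demand of the output computes:
  t5 = lenl([-8, -3, -6]) = 3
  t9 = headl([-8, -3, -6]) = -8
  t11 = mul(3, -8) = -24
  t15 = reverse([-8, -3, -6]) = [-6, -3, -8]
  t16 = sortl([-6, -3, -8]) = [-8, -6, -3]
  t18 = headl([-8, -6, -3]) = -8
  t20 = add(-24, -8) = -32

After the edit, cleaning proceeds:
  t5: a read changed (a1 [-8, -3, -6]->[-6, 3, 7, -3, 6]) — executes, giving 5.
  t9: a read changed (a1 [-8, -3, -6]->[-6, 3, 7, -3, 6]) — executes, giving -6.
  t11: a read changed (t5 3->5; t9 -8->-6) — executes, giving -30.
  t15: a read changed (a1 [-8, -3, -6]->[-6, 3, 7, -3, 6]) — executes, giving [6, -3, 7, 3, -6].
  t16: a read changed (t15 [-6, -3, -8]->[6, -3, 7, 3, -6]) — executes, giving [-6, -3, 3, 6, 7].
  t18: a read changed (t16 [-8, -6, -3]->[-6, -3, 3, 6, 7]) — executes, giving -6.
  t20: a read changed (t11 -24->-30; t18 -8->-6) — executes, giving -36.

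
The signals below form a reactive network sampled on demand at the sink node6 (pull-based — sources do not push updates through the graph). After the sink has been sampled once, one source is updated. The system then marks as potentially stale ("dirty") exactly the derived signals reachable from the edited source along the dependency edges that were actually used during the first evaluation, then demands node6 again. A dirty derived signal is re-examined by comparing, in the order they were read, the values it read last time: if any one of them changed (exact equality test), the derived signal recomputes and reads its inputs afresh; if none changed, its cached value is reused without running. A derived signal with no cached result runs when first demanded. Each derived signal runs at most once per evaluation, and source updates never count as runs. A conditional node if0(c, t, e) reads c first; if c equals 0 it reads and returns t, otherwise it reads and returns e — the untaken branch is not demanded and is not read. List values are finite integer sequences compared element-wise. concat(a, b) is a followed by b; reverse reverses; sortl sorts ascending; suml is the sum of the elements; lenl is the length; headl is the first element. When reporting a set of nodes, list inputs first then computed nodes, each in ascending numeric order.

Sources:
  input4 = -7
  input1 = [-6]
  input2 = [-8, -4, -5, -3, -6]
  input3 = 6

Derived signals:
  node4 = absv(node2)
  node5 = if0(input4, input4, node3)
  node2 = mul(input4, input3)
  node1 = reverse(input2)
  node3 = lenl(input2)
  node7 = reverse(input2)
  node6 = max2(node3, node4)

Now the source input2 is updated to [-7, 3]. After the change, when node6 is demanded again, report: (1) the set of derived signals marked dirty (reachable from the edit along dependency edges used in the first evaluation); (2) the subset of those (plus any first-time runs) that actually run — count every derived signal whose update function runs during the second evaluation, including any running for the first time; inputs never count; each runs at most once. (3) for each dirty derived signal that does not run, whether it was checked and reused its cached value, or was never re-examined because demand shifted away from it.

Initial pass — values computed on the first demand:
  node2 = mul(-7, 6) = -42
  node3 = lenl([-8, -4, -5, -3, -6]) = 5
  node4 = absv(-42) = 42
  node6 = max2(5, 42) = 42

Second demand — change propagation:
  node3: re-runs because input2 [-8, -4, -5, -3, -6]->[-7, 3]; new result 2.
  node6: re-runs because node3 5->2; new result 42 (unchanged).

Dirty set: node3, node6.
Run set: node3, node6 (2 run).
All dirty derived signals ended up running.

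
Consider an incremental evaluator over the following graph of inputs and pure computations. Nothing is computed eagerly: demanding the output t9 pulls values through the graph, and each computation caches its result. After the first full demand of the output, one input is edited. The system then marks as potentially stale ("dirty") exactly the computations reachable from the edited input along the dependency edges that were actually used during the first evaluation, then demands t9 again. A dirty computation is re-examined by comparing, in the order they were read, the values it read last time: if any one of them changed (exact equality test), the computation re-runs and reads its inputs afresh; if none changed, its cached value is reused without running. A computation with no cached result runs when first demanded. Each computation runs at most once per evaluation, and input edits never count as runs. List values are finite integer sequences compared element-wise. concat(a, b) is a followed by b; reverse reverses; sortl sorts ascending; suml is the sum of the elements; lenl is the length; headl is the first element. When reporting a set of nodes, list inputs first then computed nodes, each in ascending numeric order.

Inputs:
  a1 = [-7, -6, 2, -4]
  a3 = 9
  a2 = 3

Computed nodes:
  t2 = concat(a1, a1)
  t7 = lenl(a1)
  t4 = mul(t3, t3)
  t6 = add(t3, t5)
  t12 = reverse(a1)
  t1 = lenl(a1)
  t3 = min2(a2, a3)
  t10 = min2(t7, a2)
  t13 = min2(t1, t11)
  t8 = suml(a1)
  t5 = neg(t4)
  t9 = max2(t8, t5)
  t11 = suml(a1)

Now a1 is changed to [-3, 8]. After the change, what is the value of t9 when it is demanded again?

t9 now evaluates to 5.

Initial pass — values computed on the first demand:
  t3 = min2(3, 9) = 3
  t4 = mul(3, 3) = 9
  t5 = neg(9) = -9
  t8 = suml([-7, -6, 2, -4]) = -15
  t9 = max2(-15, -9) = -9

Second demand — change propagation:
  t8: re-runs because a1 [-7, -6, 2, -4]->[-3, 8]; new result 5.
  t9: re-runs because t8 -15->5; new result 5.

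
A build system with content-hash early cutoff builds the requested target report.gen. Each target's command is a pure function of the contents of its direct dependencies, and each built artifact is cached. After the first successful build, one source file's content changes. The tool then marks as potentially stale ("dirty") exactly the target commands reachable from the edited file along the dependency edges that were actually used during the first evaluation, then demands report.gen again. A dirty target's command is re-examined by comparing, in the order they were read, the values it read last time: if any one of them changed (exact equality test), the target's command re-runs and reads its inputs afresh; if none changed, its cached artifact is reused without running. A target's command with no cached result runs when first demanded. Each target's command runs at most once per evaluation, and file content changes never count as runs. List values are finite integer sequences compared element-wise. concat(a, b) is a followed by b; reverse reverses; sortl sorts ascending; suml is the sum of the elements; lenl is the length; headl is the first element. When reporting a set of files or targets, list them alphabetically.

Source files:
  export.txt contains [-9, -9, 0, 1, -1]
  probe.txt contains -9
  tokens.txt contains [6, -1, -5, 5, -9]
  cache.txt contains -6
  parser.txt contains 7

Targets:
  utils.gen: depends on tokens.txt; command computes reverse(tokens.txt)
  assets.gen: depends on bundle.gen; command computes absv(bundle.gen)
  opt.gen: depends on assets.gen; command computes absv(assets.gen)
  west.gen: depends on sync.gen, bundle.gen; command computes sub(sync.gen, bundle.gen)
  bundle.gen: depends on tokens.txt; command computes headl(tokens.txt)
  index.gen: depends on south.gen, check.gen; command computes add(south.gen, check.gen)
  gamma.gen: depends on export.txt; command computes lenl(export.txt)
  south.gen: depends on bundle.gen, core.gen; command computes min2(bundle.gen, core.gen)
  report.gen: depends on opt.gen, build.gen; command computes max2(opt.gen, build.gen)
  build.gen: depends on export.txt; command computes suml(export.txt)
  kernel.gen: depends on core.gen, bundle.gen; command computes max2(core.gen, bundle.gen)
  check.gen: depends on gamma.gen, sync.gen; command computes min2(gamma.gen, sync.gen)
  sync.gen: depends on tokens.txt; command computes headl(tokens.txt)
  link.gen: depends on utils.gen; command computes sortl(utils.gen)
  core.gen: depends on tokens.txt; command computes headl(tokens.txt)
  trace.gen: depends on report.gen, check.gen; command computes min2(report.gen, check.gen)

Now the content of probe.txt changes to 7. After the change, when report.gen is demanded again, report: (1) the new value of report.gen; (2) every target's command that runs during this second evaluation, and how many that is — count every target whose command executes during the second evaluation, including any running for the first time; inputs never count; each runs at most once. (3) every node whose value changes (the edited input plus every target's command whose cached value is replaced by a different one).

First evaluation (everything demanded from the output):
  build.gen = suml([-9, -9, 0, 1, -1]) = -18
  bundle.gen = headl([6, -1, -5, 5, -9]) = 6
  assets.gen = absv(6) = 6
  opt.gen = absv(6) = 6
  report.gen = max2(6, -18) = 6

Propagation after the edit:
  probe.txt feeds no computation that the output demands — nothing is marked dirty and nothing runs.

Key observation: probe.txt is never demanded by the output, so the edit triggers no recomputation at all.

New value of report.gen: 6.
Target commands that run: none — 0 in total.
Values that change: probe.txt.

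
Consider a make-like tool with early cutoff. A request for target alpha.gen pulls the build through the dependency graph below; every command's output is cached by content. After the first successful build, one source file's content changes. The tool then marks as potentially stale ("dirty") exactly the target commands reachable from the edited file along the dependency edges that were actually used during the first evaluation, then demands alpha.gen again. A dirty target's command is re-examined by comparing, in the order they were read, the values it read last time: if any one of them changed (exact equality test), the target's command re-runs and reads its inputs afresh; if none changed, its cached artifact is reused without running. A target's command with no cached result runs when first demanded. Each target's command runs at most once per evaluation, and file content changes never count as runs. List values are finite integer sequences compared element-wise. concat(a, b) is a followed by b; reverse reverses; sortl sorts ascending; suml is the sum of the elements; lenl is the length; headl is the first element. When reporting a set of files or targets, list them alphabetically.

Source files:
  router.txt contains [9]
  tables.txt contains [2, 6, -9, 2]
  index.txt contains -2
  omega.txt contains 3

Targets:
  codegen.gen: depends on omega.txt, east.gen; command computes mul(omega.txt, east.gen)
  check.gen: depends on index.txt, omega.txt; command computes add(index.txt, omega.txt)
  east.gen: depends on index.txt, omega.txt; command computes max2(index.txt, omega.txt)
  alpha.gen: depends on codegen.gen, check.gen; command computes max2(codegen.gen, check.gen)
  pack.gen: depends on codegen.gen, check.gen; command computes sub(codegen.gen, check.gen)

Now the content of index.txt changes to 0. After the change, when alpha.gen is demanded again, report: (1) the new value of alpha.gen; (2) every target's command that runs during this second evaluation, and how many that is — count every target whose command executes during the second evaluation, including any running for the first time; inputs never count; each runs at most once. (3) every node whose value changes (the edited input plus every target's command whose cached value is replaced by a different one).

Demanding alpha.gen again yields 9.
3 target commands run: alpha.gen, check.gen, east.gen.
The nodes whose values change: check.gen, index.txt.
Note where the cutoff bites: codegen.gen is checked, finds nothing changed, and keeps its cache.

First demand of the output computes:
  check.gen = add(-2, 3) = 1
  east.gen = max2(-2, 3) = 3
  codegen.gen = mul(3, 3) = 9
  alpha.gen = max2(9, 1) = 9

After the edit, cleaning proceeds:
  check.gen: a read changed (index.txt -2->0) — executes, giving 3.
  east.gen: a read changed (index.txt -2->0) — executes, giving 3 — identical to its old value.
  codegen.gen: dirty, but its reads are unchanged (omega.txt unchanged, east.gen unchanged); cached 9 stands.
  alpha.gen: a read changed (check.gen 1->3) — executes, giving 9 — identical to its old value.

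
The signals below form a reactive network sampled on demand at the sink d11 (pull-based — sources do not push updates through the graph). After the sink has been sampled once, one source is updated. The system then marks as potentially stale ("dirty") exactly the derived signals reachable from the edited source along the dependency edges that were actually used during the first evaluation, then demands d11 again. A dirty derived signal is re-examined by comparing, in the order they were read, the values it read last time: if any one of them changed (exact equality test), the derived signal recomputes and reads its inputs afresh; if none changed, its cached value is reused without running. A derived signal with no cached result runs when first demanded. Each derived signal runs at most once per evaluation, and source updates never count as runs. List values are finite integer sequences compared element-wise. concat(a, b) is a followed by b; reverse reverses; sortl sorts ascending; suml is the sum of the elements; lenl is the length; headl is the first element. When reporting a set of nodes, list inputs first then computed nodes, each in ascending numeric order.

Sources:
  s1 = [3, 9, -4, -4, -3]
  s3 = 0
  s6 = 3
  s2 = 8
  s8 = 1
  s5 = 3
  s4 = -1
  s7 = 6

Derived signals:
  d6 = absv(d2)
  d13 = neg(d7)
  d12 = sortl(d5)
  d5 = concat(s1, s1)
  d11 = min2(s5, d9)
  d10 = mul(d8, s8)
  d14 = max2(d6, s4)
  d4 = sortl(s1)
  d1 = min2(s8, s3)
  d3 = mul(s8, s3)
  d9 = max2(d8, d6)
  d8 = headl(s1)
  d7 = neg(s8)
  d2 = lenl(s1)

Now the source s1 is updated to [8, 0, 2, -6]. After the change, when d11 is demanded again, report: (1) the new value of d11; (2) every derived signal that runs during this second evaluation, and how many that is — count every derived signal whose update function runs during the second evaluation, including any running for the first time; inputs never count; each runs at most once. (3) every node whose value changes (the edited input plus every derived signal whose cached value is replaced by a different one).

d11 now evaluates to 3.
Run set: d2, d6, d8, d9, d11 (5 run).
Changed values: s1, d2, d6, d8, d9.

Initial pass — values computed on the first demand:
  d2 = lenl([3, 9, -4, -4, -3]) = 5
  d6 = absv(5) = 5
  d8 = headl([3, 9, -4, -4, -3]) = 3
  d9 = max2(3, 5) = 5
  d11 = min2(3, 5) = 3

Second demand — change propagation:
  d2: re-runs because s1 [3, 9, -4, -4, -3]->[8, 0, 2, -6]; new result 4.
  d6: re-runs because d2 5->4; new result 4.
  d8: re-runs because s1 [3, 9, -4, -4, -3]->[8, 0, 2, -6]; new result 8.
  d9: re-runs because d8 3->8; d6 5->4; new result 8.
  d11: re-runs because d9 5->8; new result 3 (unchanged).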